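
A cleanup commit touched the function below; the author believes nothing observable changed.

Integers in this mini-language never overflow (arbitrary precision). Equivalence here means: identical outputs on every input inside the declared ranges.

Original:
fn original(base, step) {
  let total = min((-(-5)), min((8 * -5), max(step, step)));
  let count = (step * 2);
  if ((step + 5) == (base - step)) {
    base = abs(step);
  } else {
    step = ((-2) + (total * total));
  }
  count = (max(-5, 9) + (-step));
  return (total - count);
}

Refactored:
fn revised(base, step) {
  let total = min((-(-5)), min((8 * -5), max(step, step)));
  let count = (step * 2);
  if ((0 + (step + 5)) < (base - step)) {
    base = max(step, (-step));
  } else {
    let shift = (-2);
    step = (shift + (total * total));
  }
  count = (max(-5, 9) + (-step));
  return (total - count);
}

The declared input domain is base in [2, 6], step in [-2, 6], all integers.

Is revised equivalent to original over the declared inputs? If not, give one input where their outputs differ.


There is a counterexample at base=2, step=-2: 1549 on one side, -51 on the other.
original: total = -40; count = -4; ((step + 5) == (base - step)) -> false; step = 1598; count = -1589; return 1549
revised: total = -40; count = -4; ((0 + (step + 5)) < (base - step)) -> true; base = 2; count = 11; return -51
verdict: not equivalent; witness: base=2, step=-2


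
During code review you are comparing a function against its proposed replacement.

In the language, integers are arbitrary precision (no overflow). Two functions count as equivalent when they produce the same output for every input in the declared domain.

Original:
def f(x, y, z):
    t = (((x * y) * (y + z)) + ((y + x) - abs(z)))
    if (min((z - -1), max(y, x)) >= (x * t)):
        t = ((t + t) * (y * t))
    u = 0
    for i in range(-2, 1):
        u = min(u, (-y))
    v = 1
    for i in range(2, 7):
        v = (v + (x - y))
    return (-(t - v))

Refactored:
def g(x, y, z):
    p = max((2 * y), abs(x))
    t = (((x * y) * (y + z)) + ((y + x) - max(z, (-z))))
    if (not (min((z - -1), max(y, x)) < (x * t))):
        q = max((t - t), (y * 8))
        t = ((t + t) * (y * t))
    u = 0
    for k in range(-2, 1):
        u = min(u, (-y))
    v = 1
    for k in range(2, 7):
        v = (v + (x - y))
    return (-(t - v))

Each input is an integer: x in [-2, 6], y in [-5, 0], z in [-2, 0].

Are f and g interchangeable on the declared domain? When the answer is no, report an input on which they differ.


Side by side, the visible changes include: statement counts differ; also comparison usage differs; also boolean connective usage differs; also constant usage differs; also arithmetic usage differs; also local variable names differ; also min/max/abs usage differs.
As a probe, take x=-1, y=-2, z=0: f runs t becomes -7; next (min((z - -1), max(y, x)) >= (x * t)) evaluates to false; next u becomes 0; next at i=-2:; next u becomes 0; next at i=-1:; next u becomes 0; next at i=0:; next u becomes 0; next v becomes 1; next at i=2:; next v becomes 2; next at i=3:; next v becomes 3; next at i=4:; next v becomes 4; next at i=5:; next v becomes 5; next at i=6:; next v becomes 6; next final value 13; g runs p becomes 1; next t becomes -7; next (not (min((z - -1), max(y, x)) < (x * t))) evaluates to false; next u becomes 0; next at k=-2:; next u becomes 0; next at k=-1:; next u becomes 0; next at k=0:; next u becomes 0; next v becomes 1; next at k=2:; next v becomes 2; next at k=3:; next v becomes 3; next at k=4:; next v becomes 4; next at k=5:; next v becomes 5; next at k=6:; next v becomes 6; next final value 13; both end at 13.
Checked all 162 inputs in the declared domain: the outputs agree on every one.
verdict: equivalent


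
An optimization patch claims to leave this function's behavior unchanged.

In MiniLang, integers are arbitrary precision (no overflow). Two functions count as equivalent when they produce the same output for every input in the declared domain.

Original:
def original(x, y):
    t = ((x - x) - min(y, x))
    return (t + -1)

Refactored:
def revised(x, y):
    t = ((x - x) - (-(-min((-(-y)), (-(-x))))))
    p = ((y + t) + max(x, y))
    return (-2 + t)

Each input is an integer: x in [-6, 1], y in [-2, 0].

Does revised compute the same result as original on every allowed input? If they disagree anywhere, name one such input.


Take x=-6, y=-2.
original: t = 6; return 5
revised: t = 6; p = 2; return 4
5 != 4, so the rewrite changes behavior.
verdict: not equivalent; witness: x=-6, y=-2


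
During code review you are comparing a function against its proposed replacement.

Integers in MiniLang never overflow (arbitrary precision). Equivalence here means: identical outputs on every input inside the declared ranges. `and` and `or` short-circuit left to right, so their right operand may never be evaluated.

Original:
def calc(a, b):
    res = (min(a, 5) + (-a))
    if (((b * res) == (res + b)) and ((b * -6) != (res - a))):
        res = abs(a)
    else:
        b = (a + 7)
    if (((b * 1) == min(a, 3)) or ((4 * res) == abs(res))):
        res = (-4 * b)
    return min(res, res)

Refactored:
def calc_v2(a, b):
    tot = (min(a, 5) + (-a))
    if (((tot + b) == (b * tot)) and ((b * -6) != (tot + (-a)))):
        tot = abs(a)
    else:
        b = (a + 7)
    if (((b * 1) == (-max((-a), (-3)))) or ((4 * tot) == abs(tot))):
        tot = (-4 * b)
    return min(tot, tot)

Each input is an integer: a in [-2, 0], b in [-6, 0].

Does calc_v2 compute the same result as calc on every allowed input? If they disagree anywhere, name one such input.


The two are interchangeable: arithmetic usage differs, and local variable names differ, and min/max/abs usage differs, and every declared input agrees.
Tracing a=-1, b=-5: calc: res becomes 0; next (((b * res) == (res + b)) and ((b * -6) != (res - a))) evaluates to false; next b becomes 6; next (((b * 1) == min(a, 3)) or ((4 * res) == abs(res))) evaluates to true; next res becomes -24; next final value -24 | calc_v2: tot becomes 0; next (((tot + b) == (b * tot)) and ((b * -6) != (tot + (-a)))) evaluates to false; next b becomes 6; next (((b * 1) == (-max((-a), (-3)))) or ((4 * tot) == abs(tot))) evaluates to true; next tot becomes -24; next final value -24 — matching result -24.
An exhaustive pass over the 21 declared inputs shows identical outputs.
verdict: equivalent


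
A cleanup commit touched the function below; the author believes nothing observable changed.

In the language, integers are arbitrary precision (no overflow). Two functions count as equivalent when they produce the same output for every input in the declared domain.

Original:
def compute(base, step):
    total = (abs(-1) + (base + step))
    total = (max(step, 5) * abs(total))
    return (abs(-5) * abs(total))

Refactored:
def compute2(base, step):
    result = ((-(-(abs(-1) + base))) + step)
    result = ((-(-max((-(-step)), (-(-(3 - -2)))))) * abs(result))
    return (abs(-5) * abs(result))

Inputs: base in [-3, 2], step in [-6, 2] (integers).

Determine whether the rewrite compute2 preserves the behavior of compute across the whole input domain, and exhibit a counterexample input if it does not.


Equivalent — the differences include arithmetic usage differs, plus constant usage differs, plus local variable names differ, yet no declared input distinguishes the two.
Spot check at base=-3, step=-5 — compute: total=-7, then total=35, then returns 175. compute2: result=-7, then result=35, then returns 175. Both give 175.
Across all 54 domain points the two functions coincide.
verdict: equivalent


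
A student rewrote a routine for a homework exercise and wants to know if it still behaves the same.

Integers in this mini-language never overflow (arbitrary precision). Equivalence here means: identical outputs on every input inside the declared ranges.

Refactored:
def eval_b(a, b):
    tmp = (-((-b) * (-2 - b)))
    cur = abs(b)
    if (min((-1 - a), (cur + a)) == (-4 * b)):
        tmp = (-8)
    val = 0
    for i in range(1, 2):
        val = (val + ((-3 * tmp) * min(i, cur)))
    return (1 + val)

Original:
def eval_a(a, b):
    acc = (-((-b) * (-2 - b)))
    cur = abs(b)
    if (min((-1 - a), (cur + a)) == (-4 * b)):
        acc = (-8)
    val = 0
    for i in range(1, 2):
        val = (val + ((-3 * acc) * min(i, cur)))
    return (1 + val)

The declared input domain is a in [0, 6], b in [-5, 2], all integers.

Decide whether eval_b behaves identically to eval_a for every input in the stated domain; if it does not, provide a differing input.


This is a faithful refactor — local variable names differ, but the computed results match everywhere.
One worked example (a=1, b=2) — eval_a: acc becomes -8; next cur becomes 2; next (min((-1 - a), (cur + a)) == (-4 * b)) evaluates to false; next val becomes 0; next at i=1:; next val becomes 24; next final value 25; eval_b: tmp becomes -8; next cur becomes 2; next (min((-1 - a), (cur + a)) == (-4 * b)) evaluates to false; next val becomes 0; next at i=1:; next val becomes 24; next final value 25; agreement on 25.
Sweeping the whole domain (56 inputs) finds no disagreement.
verdict: equivalent


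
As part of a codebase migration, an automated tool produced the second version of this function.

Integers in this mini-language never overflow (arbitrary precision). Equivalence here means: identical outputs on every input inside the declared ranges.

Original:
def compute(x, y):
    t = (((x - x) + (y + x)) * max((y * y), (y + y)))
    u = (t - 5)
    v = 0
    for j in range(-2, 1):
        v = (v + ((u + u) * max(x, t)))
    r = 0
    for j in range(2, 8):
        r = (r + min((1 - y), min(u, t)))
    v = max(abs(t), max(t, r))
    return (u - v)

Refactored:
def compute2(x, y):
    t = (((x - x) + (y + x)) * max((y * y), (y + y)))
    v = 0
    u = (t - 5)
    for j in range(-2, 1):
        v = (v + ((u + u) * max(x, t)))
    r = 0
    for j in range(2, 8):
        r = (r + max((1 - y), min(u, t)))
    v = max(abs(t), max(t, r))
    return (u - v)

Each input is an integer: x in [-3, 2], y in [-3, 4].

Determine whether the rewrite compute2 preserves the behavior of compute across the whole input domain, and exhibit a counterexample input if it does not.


Evaluate both at x=-3, y=-1.
compute: t = -4; u = -9; v = 0; [j=-2]; v = 54; [j=-1]; v = 108; [j=0]; v = 162; r = 0; [j=2]; r = -9; [j=3]; r = -18; [j=4]; r = -27; [j=5]; r = -36; [j=6]; r = -45; [j=7]; r = -54; v = 4; return -13
compute2: t = -4; v = 0; u = -9; [j=-2]; v = 54; [j=-1]; v = 108; [j=0]; v = 162; r = 0; [j=2]; r = 2; [j=3]; r = 4; [j=4]; r = 6; [j=5]; r = 8; [j=6]; r = 10; [j=7]; r = 12; v = 12; return -21
-13 against -21: the behavior changed.
verdict: not equivalent; witness: x=-3, y=-1


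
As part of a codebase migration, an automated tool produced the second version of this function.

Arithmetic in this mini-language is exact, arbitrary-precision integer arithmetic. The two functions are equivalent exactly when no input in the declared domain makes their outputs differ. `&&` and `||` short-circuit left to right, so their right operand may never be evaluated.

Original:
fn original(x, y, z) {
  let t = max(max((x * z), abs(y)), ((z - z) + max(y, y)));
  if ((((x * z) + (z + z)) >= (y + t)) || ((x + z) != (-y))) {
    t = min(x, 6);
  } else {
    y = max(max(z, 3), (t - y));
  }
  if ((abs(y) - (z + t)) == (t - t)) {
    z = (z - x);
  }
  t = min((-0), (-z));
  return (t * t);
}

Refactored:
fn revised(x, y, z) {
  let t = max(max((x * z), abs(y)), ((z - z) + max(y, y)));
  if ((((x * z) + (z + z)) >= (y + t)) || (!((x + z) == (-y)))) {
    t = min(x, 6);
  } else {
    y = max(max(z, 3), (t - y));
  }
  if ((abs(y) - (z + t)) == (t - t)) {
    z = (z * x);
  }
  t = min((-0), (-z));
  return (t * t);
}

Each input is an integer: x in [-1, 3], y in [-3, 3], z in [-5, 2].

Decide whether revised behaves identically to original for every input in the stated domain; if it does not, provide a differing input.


The rewrite breaks on x=-1, y=-1, z=2, where the results are 9 and 0.
original: t becomes 1; next ((((x * z) + (z + z)) >= (y + t)) || ((x + z) != (-y))) evaluates to true; next t becomes -1; next ((abs(y) - (z + t)) == (t - t)) evaluates to true; next z becomes 3; next t becomes -3; next final value 9
revised: t becomes 1; next ((((x * z) + (z + z)) >= (y + t)) || (!((x + z) == (-y)))) evaluates to true; next t becomes -1; next ((abs(y) - (z + t)) == (t - t)) evaluates to true; next z becomes -2; next t becomes 0; next final value 0
verdict: not equivalent; witness: x=-1, y=-1, z=2


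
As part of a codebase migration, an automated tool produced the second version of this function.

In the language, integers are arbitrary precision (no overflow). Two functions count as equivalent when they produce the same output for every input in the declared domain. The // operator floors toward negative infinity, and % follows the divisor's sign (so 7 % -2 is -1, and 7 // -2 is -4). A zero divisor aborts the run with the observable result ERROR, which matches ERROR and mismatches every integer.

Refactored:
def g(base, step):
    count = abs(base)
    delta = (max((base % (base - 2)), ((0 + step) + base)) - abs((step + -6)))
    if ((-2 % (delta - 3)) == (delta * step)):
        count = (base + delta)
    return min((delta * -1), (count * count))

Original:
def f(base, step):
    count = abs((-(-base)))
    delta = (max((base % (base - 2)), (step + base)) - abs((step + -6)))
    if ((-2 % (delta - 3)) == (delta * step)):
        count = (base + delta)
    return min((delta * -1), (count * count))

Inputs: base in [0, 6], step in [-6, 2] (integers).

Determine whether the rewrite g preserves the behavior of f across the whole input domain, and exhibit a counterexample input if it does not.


Comparing the listings, the differences include: arithmetic usage differs; and constant usage differs.
Spot check at base=0, step=2 — f: count becomes 0; next delta becomes -2; next ((-2 % (delta - 3)) == (delta * step)) evaluates to false; next final value 0. g: count becomes 0; next delta becomes -2; next ((-2 % (delta - 3)) == (delta * step)) evaluates to false; next final value 0. Both give 0.
Across all 63 domain points the two functions coincide.
verdict: equivalent


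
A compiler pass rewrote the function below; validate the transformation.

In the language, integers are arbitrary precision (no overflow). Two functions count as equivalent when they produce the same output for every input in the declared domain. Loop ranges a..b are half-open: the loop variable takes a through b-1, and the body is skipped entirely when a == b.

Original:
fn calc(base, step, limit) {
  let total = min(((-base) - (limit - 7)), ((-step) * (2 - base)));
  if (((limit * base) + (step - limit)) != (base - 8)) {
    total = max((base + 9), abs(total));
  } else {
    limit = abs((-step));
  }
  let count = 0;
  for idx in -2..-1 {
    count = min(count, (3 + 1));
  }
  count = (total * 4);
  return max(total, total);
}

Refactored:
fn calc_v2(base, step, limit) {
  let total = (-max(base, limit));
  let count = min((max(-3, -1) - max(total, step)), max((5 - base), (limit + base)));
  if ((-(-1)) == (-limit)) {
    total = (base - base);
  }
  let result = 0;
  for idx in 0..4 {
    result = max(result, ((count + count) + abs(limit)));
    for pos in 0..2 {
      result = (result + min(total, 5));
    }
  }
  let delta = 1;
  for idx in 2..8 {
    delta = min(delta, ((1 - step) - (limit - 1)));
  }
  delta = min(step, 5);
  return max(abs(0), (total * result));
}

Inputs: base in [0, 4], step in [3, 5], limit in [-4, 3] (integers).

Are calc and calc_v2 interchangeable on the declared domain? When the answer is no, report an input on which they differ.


Not equivalent: base=0, step=3, limit=-4 separates them (9 vs 0).
calc: total := -6 | (((limit * base) + (step - limit)) != (base - 8)): true | total := 9 | count := 0 | iter idx=-2: | count := 0 | count := 36 | result 9
calc_v2: total := 0 | count := -4 | ((-(-1)) == (-limit)): false | result := 0 | iter idx=0: | result := 0 | iter pos=0: | result := 0 | iter pos=1: | result := 0 | iter idx=1: | result := 0 | iter pos=0: | result := 0 | iter pos=1: | result := 0 | iter idx=2: | result := 0 | iter pos=0: | result := 0 | iter pos=1: | result := 0 | iter idx=3: | result := 0 | iter pos=0: | result := 0 | iter pos=1: | result := 0 | delta := 1 | iter idx=2: | delta := 1 | iter idx=3: | delta := 1 | iter idx=4: | delta := 1 | iter idx=5: | delta := 1 | iter idx=6: | delta := 1 | iter idx=7: | delta := 1 | delta := 3 | result 0
verdict: not equivalent; witness: base=0, step=3, limit=-4


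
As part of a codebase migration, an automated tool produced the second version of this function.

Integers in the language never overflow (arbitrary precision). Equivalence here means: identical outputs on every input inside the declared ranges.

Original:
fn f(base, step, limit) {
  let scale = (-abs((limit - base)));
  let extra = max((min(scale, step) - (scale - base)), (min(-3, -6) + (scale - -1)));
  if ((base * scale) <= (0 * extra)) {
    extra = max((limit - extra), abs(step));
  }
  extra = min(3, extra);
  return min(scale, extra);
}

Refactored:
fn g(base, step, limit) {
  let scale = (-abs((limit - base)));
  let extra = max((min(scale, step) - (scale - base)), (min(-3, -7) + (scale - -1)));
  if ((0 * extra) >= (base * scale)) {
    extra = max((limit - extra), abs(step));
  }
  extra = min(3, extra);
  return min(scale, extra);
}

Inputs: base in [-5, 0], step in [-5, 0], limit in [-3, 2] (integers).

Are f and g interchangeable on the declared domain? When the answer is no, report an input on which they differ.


Evaluate both at base=-5, step=-5, limit=-3.
f: scale=-2, then extra=-7, then ((base * scale) <= (0 * extra)) is false, then extra=-7, then returns -7
g: scale=-2, then extra=-8, then ((0 * extra) >= (base * scale)) is false, then extra=-8, then returns -8
-7 and -8 differ, so these are not the same function on this domain.
verdict: not equivalent; witness: base=-5, step=-5, limit=-3


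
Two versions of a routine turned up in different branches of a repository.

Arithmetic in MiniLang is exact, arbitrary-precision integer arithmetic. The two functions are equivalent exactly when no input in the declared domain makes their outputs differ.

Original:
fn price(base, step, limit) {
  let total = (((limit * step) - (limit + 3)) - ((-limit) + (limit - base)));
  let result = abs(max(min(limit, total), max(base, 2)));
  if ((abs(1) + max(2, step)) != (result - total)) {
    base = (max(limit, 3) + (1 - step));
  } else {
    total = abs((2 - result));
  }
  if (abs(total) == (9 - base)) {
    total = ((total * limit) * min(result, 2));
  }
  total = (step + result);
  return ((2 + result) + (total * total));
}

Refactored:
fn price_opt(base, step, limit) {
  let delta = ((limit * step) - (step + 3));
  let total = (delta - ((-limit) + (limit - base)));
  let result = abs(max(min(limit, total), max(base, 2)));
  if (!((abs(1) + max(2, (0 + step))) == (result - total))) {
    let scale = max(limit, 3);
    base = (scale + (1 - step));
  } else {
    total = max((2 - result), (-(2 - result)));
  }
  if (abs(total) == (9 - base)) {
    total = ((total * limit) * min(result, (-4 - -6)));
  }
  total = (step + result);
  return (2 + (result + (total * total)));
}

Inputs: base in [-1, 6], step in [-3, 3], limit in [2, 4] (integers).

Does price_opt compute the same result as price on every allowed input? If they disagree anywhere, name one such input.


Take base=0, step=2, limit=4.
price: total = 1; result = 2; ((abs(1) + max(2, step)) != (result - total)) -> true; base = 3; (abs(total) == (9 - base)) -> false; total = 4; return 20
price_opt: delta = 3; total = 3; result = 3; (!((abs(1) + max(2, (0 + step))) == (result - total))) -> true; scale = 4; base = 3; (abs(total) == (9 - base)) -> false; total = 5; return 30
20 against 30: the behavior changed.
verdict: not equivalent; witness: base=0, step=2, limit=4


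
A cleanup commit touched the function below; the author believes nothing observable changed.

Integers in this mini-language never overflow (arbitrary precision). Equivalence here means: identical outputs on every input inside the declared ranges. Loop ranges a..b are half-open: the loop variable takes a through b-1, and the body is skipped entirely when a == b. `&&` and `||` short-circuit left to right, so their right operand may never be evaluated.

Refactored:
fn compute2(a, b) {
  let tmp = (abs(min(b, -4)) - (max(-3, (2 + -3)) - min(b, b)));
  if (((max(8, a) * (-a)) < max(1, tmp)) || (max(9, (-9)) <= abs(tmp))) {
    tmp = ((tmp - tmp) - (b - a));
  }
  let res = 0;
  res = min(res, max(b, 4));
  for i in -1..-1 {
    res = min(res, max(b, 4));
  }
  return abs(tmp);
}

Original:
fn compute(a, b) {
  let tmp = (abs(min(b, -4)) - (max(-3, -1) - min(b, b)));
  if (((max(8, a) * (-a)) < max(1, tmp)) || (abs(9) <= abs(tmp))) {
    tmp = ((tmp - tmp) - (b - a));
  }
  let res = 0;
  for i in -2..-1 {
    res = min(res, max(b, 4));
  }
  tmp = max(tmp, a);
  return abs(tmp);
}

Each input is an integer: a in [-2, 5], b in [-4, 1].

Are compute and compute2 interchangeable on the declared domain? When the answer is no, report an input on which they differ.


Try a=0, b=1.
compute: tmp becomes 6; next (((max(8, a) * (-a)) < max(1, tmp)) || (abs(9) <= abs(tmp))) evaluates to true; next tmp becomes -1; next res becomes 0; next at i=-2:; next res becomes 0; next tmp becomes 0; next final value 0
compute2: tmp becomes 6; next (((max(8, a) * (-a)) < max(1, tmp)) || (max(9, (-9)) <= abs(tmp))) evaluates to true; next tmp becomes -1; next res becomes 0; next res becomes 0; next i never enters its loop body; next final value 1
0 against 1: the behavior changed.
verdict: not equivalent; witness: a=0, b=1


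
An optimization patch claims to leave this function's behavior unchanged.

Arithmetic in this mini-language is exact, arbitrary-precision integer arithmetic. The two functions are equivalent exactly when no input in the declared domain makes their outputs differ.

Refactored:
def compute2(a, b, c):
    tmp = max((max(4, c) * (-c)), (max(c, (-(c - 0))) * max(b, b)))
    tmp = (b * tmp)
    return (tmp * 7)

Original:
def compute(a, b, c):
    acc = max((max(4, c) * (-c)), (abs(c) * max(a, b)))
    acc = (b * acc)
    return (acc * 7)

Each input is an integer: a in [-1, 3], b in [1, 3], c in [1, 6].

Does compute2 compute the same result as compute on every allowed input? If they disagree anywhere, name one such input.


Take a=2, b=1, c=1.
compute: acc becomes 2; next acc becomes 2; next final value 14
compute2: tmp becomes 1; next tmp becomes 1; next final value 7
14 != 7, so the rewrite changes behavior.
verdict: not equivalent; witness: a=2, b=1, c=1


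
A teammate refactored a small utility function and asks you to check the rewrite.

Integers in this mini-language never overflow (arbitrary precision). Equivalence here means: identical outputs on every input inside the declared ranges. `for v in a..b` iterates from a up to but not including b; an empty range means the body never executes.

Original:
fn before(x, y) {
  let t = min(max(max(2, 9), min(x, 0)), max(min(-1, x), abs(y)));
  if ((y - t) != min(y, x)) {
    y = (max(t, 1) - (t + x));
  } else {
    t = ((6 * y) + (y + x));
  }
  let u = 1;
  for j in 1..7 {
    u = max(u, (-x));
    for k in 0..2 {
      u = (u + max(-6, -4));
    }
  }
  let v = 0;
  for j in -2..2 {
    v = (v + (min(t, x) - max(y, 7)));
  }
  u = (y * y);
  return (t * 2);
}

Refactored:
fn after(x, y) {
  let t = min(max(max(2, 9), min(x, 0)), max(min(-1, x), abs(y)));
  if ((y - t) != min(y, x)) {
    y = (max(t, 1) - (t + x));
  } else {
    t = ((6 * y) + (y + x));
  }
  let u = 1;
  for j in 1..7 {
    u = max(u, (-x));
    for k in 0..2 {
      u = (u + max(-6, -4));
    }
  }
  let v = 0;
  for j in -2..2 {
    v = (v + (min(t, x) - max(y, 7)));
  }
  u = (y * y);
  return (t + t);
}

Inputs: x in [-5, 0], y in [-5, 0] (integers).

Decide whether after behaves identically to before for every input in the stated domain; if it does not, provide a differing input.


The two versions differ — the changes include constant usage differs, plus arithmetic usage differs.
Spot check at x=-4, y=-2 — before: t = 2; ((y - t) != min(y, x)) -> false; t = -18; u = 1; [j=1]; u = 4; [k=0]; u = 0; [k=1]; u = -4; [j=2]; u = 4; [k=0]; u = 0; [k=1]; u = -4; [j=3]; u = 4; [k=0]; u = 0; [k=1]; u = -4; [j=4]; u = 4; [k=0]; u = 0; [k=1]; u = -4; [j=5]; u = 4; [k=0]; u = 0; [k=1]; u = -4; [j=6]; u = 4; [k=0]; u = 0; [k=1]; u = -4; v = 0; [j=-2]; v = -25; [j=-1]; v = -50; [j=0]; v = -75; [j=1]; v = -100; u = 4; return -36. after: t = 2; ((y - t) != min(y, x)) -> false; t = -18; u = 1; [j=1]; u = 4; [k=0]; u = 0; [k=1]; u = -4; [j=2]; u = 4; [k=0]; u = 0; [k=1]; u = -4; [j=3]; u = 4; [k=0]; u = 0; [k=1]; u = -4; [j=4]; u = 4; [k=0]; u = 0; [k=1]; u = -4; [j=5]; u = 4; [k=0]; u = 0; [k=1]; u = -4; [j=6]; u = 4; [k=0]; u = 0; [k=1]; u = -4; v = 0; [j=-2]; v = -25; [j=-1]; v = -50; [j=0]; v = -75; [j=1]; v = -100; u = 4; return -36. Both give -36.
An exhaustive pass over the 36 declared inputs shows identical outputs.
verdict: equivalent


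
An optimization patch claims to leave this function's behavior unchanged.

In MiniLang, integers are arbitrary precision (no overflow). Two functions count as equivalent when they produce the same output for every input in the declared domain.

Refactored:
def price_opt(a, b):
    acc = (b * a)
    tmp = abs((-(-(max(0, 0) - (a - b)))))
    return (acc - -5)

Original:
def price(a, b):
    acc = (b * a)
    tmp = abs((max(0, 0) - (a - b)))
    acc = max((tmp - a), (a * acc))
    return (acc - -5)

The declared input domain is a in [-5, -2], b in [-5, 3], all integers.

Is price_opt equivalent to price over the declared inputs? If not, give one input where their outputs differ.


Not equivalent: a=-5, b=-5 separates them (10 vs 30).
price: acc := 25 | tmp := 0 | acc := 5 | result 10
price_opt: acc := 25 | tmp := 0 | result 30
verdict: not equivalent; witness: a=-5, b=-5


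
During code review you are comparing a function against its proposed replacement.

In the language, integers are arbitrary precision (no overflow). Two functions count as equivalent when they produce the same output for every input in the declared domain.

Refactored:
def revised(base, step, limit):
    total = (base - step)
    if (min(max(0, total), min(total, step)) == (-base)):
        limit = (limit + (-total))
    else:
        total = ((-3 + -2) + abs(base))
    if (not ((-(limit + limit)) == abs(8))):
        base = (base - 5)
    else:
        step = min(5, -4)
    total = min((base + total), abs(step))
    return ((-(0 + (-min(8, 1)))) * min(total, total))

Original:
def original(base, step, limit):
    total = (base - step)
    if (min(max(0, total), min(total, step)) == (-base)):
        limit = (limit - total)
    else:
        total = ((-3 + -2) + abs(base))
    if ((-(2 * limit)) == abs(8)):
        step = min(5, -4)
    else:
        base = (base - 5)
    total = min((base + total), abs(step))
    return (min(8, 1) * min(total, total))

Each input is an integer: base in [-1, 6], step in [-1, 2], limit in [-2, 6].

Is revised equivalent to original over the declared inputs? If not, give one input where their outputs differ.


Behavior is preserved: although arithmetic usage differs; also constant usage differs; also boolean connective usage differs, the outputs never diverge.
One worked example (base=5, step=0, limit=3) — original: total := 5 | (min(max(0, total), min(total, step)) == (-base)): false | total := 0 | ((-(2 * limit)) == abs(8)): false | base := 0 | total := 0 | result 0; revised: total := 5 | (min(max(0, total), min(total, step)) == (-base)): false | total := 0 | (not ((-(limit + limit)) == abs(8))): true | base := 0 | total := 0 | result 0; agreement on 0.
Across all 288 domain points the two functions coincide.
verdict: equivalent


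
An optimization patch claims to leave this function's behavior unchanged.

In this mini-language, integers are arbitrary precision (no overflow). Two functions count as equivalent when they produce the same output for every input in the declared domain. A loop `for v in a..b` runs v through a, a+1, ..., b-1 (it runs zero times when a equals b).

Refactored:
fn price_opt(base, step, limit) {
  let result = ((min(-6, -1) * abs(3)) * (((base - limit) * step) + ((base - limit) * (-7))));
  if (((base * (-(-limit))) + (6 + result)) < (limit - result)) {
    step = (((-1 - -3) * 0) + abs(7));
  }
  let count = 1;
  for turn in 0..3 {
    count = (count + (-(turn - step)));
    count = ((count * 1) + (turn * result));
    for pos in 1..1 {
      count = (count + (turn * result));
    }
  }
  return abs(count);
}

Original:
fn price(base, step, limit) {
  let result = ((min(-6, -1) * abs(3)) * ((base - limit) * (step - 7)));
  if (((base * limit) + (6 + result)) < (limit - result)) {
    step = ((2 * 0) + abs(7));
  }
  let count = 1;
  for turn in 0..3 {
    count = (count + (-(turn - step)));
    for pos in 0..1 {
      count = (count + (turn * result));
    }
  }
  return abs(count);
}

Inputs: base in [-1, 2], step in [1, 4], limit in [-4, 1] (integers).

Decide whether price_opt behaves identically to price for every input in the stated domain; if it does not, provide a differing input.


Side by side, the visible changes include: arithmetic usage differs; statement counts differ; constant usage differs; loop structure differs.
Spot check at base=-1, step=1, limit=0 — price: result := -108 | (((base * limit) + (6 + result)) < (limit - result)): true | step := 7 | count := 1 | iter turn=0: | count := 8 | iter pos=0: | count := 8 | iter turn=1: | count := 14 | iter pos=0: | count := -94 | iter turn=2: | count := -89 | iter pos=0: | count := -305 | result 305. price_opt: result := -108 | (((base * (-(-limit))) + (6 + result)) < (limit - result)): true | step := 7 | count := 1 | iter turn=0: | count := 8 | count := 8 | loop over pos: empty range | iter turn=1: | count := 14 | count := -94 | loop over pos: empty range | iter turn=2: | count := -89 | count := -305 | loop over pos: empty range | result 305. Both give 305.
An exhaustive pass over the 96 declared inputs shows identical outputs.
verdict: equivalent


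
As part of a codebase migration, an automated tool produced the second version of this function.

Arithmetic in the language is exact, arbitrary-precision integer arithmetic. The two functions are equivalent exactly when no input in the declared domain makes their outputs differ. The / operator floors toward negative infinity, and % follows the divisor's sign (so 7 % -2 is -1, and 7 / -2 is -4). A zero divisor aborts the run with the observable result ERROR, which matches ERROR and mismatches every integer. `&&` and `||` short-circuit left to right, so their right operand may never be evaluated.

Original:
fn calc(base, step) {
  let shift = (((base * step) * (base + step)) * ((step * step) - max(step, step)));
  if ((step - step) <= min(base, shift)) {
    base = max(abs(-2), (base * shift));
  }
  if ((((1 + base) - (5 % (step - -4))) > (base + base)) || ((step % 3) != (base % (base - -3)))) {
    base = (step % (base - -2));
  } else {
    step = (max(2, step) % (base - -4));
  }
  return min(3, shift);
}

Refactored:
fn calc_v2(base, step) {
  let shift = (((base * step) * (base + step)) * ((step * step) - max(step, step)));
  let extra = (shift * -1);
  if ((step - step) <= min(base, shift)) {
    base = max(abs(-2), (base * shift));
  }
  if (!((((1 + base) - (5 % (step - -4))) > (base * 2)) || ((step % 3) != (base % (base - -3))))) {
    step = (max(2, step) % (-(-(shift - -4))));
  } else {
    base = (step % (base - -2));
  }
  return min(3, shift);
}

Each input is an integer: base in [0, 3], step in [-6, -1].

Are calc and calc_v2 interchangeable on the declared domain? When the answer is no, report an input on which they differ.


Try base=2, step=-1.
calc: shift=-4, then ((step - step) <= min(base, shift)) is false, then ((((1 + base) - (5 % (step - -4))) > (base + base)) || ((step % 3) != (base % (base - -3)))) is false, then step=2, then returns -4
calc_v2: shift=-4, then extra=4, then ((step - step) <= min(base, shift)) is false, then (!((((1 + base) - (5 % (step - -4))) > (base * 2)) || ((step % 3) != (base % (base - -3))))) is true, then a zero divisor aborts: ERROR
-4 vs ERROR — the two versions disagree here.
verdict: not equivalent; witness: base=2, step=-1


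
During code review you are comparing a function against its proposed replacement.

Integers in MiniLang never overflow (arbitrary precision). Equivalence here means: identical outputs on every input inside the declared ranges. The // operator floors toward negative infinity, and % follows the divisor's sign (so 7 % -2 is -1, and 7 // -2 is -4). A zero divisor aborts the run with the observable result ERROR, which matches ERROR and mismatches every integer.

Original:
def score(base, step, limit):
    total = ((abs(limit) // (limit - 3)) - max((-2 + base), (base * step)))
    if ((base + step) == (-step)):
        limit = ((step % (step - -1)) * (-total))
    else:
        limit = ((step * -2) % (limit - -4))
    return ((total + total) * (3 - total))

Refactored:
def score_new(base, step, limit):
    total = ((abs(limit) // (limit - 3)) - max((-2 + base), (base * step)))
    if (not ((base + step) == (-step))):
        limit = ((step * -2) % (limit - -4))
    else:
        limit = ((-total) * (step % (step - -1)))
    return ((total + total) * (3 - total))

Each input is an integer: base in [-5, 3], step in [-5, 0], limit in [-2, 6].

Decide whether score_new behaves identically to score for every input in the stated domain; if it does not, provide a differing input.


The two are interchangeable: boolean connective usage differs, and every declared input agrees.
Spot check at base=1, step=-4, limit=0 — score: total=1, then ((base + step) == (-step)) is false, then limit=0, then returns 4. score_new: total=1, then (not ((base + step) == (-step))) is true, then limit=0, then returns 4. Both give 4.
Every one of the 486 inputs gives matching results.
verdict: equivalent


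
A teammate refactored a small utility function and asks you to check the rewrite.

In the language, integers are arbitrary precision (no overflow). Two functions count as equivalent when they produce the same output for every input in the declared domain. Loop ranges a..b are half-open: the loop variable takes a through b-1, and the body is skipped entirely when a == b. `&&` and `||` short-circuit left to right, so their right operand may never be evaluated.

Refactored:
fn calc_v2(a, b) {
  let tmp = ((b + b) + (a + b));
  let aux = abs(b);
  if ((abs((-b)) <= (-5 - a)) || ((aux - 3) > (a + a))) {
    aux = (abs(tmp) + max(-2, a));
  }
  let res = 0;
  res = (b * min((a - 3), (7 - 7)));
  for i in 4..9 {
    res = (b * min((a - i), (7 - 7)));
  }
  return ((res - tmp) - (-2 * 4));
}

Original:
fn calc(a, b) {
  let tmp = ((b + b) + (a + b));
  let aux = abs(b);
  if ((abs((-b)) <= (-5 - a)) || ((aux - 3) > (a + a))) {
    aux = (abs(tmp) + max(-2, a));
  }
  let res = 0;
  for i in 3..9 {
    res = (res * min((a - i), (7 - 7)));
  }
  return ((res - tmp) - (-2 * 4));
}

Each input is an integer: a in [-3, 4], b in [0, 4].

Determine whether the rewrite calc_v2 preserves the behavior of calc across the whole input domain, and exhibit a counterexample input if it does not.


These are not equivalent — on a=-3, b=1 the outputs split (8 vs -3).
calc: tmp becomes 0; next aux becomes 1; next ((abs((-b)) <= (-5 - a)) || ((aux - 3) > (a + a))) evaluates to true; next aux becomes -2; next res becomes 0; next at i=3:; next res becomes 0; next at i=4:; next res becomes 0; next at i=5:; next res becomes 0; next at i=6:; next res becomes 0; next at i=7:; next res becomes 0; next at i=8:; next res becomes 0; next final value 8
calc_v2: tmp becomes 0; next aux becomes 1; next ((abs((-b)) <= (-5 - a)) || ((aux - 3) > (a + a))) evaluates to true; next aux becomes -2; next res becomes 0; next res becomes -6; next at i=4:; next res becomes -7; next at i=5:; next res becomes -8; next at i=6:; next res becomes -9; next at i=7:; next res becomes -10; next at i=8:; next res becomes -11; next final value -3
verdict: not equivalent; witness: a=-3, b=1


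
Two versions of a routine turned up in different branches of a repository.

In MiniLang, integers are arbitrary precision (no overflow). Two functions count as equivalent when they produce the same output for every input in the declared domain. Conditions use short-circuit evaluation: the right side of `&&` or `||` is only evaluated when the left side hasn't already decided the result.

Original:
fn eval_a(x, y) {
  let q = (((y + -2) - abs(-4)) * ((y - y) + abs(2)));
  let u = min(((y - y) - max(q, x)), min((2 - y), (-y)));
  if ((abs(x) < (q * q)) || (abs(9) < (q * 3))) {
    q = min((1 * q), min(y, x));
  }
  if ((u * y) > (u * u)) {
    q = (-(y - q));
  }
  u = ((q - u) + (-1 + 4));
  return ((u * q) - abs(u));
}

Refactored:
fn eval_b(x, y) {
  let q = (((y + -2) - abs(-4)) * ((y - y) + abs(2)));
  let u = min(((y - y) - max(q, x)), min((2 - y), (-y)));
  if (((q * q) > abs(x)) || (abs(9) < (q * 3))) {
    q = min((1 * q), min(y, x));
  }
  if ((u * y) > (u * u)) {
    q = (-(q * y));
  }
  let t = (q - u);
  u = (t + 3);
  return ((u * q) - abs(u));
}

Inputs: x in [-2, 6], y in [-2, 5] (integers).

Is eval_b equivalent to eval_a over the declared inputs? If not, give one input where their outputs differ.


Run the pair on x=1, y=-2.
eval_a: q = -16; u = -1; ((abs(x) < (q * q)) || (abs(9) < (q * 3))) -> true; q = -16; ((u * y) > (u * u)) -> true; q = -14; u = -10; return 130
eval_b: q = -16; u = -1; (((q * q) > abs(x)) || (abs(9) < (q * 3))) -> true; q = -16; ((u * y) > (u * u)) -> true; q = -32; t = -31; u = -28; return 868
130 vs 868 — the two versions disagree here.
verdict: not equivalent; witness: x=1, y=-2


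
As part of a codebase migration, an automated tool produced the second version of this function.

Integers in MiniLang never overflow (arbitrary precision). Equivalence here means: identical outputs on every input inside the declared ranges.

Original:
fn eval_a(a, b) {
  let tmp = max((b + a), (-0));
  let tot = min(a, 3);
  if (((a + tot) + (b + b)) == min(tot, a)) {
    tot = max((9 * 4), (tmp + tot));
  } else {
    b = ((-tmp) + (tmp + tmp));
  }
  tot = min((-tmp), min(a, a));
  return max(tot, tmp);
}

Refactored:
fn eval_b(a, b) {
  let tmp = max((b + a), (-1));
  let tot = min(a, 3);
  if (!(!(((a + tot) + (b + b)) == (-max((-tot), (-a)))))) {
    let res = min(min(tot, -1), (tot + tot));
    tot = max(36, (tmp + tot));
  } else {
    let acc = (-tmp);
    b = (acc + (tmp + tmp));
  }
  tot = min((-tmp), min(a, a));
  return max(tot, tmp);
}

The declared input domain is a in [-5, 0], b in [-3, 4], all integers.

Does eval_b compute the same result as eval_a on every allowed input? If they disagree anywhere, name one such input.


There is a counterexample at a=-5, b=-3: 0 on one side, -1 on the other.
eval_a: tmp becomes 0; next tot becomes -5; next (((a + tot) + (b + b)) == min(tot, a)) evaluates to false; next b becomes 0; next tot becomes -5; next final value 0
eval_b: tmp becomes -1; next tot becomes -5; next (!(!(((a + tot) + (b + b)) == (-max((-tot), (-a)))))) evaluates to false; next acc becomes 1; next b becomes -1; next tot becomes -5; next final value -1
verdict: not equivalent; witness: a=-5, b=-3


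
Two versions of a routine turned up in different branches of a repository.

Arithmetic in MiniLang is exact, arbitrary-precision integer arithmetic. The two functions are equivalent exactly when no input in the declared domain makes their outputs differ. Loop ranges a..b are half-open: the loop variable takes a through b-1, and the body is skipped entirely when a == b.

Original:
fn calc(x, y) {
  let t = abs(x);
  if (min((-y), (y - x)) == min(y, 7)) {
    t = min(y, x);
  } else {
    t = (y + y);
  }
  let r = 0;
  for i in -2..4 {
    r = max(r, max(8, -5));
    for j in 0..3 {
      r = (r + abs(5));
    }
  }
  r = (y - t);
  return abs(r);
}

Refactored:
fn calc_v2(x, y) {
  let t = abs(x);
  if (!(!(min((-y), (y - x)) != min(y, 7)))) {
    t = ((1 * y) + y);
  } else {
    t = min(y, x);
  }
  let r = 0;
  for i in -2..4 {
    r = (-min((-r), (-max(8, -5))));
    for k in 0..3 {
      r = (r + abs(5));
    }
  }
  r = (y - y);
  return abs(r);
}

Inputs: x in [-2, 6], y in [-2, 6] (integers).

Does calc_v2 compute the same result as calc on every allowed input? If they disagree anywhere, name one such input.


Take x=-2, y=-2.
calc: t := 2 | (min((-y), (y - x)) == min(y, 7)): false | t := -4 | r := 0 | iter i=-2: | r := 8 | iter j=0: | r := 13 | iter j=1: | r := 18 | iter j=2: | r := 23 | iter i=-1: | r := 23 | iter j=0: | r := 28 | iter j=1: | r := 33 | iter j=2: | r := 38 | iter i=0: | r := 38 | iter j=0: | r := 43 | iter j=1: | r := 48 | iter j=2: | r := 53 | iter i=1: | r := 53 | iter j=0: | r := 58 | iter j=1: | r := 63 | iter j=2: | r := 68 | iter i=2: | r := 68 | iter j=0: | r := 73 | iter j=1: | r := 78 | iter j=2: | r := 83 | iter i=3: | r := 83 | iter j=0: | r := 88 | iter j=1: | r := 93 | iter j=2: | r := 98 | r := 2 | result 2
calc_v2: t := 2 | (!(!(min((-y), (y - x)) != min(y, 7)))): true | t := -4 | r := 0 | iter i=-2: | r := 8 | iter k=0: | r := 13 | iter k=1: | r := 18 | iter k=2: | r := 23 | iter i=-1: | r := 23 | iter k=0: | r := 28 | iter k=1: | r := 33 | iter k=2: | r := 38 | iter i=0: | r := 38 | iter k=0: | r := 43 | iter k=1: | r := 48 | iter k=2: | r := 53 | iter i=1: | r := 53 | iter k=0: | r := 58 | iter k=1: | r := 63 | iter k=2: | r := 68 | iter i=2: | r := 68 | iter k=0: | r := 73 | iter k=1: | r := 78 | iter k=2: | r := 83 | iter i=3: | r := 83 | iter k=0: | r := 88 | iter k=1: | r := 93 | iter k=2: | r := 98 | r := 0 | result 0
2 against 0: the behavior changed.
verdict: not equivalent; witness: x=-2, y=-2
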